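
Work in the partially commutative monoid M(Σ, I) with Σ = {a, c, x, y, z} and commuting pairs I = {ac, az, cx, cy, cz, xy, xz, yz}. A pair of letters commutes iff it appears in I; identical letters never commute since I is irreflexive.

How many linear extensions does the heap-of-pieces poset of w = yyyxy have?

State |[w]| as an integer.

piece 0:y — minimal
piece 1:y rests on {0:y}
piece 2:y rests on {1:y}
piece 3:x — minimal
piece 4:y rests on {2:y}
minimal pieces: {0:y, 3:x}
ways to finish when only these pieces remain (= sum over removing one remaining piece with nothing left below it):
  1 left: {3}→1  {4}→1
  2 left: {2,4}→1  {3,4}→2
  3 left: {1,2,4}→1  {2,3,4}→3
  placing 0:y first → 4 extensions
  placing 3:x first → 1 extensions
total linear extensions = 5

5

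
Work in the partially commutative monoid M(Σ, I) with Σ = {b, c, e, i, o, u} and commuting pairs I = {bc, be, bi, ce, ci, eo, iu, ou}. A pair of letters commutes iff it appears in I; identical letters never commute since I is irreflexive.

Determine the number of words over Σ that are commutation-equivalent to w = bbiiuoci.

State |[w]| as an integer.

38

0(b) covers ∅
1(b) covers 0:b
2(i) covers ∅
3(i) covers 2:i
4(u) covers 1:b
5(o) covers 1:b, 3:i
6(c) covers 4:u, 5:o
7(i) covers 5:o
floor of heap: 0:b, 2:i
completions by unplaced set U, small U first (add the entries for U minus each lowest piece of U):
  |U|=1: {6}:1  {7}:1
  |U|=2: {4,6}:1  {6,7}:2
  |U|=3: {4,6,7}:3  {5,6,7}:2
  |U|=4: {3,5,6,7}:2  {4,5,6,7}:5
  |U|=5: {1,4,5,6,7}:5  {2,3,5,6,7}:2  {3,4,5,6,7}:7
  |U|=6: {0,1,4,5,6,7}:5  {1,3,4,5,6,7}:12  {2,3,4,5,6,7}:9
  start at 0(b): 21
  start at 2(i): 17
sum over floor = 38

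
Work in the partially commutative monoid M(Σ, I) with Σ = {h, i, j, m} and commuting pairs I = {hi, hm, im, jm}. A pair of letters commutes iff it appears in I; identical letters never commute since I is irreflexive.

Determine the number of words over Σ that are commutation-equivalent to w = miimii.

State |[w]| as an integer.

piece 0:m — minimal
piece 1:i — minimal
piece 2:i rests on {1:i}
piece 3:m rests on {0:m}
piece 4:i rests on {2:i}
piece 5:i rests on {4:i}
minimal pieces: {0:m, 1:i}
ways to finish when only these pieces remain (= sum over removing one remaining piece with nothing left below it):
  1 left: {3}→1  {5}→1
  2 left: {0,3}→1  {3,5}→2  {4,5}→1
  3 left: {0,3,5}→3  {2,4,5}→1  {3,4,5}→3
  4 left: {0,3,4,5}→6  {1,2,4,5}→1  {2,3,4,5}→4
  placing 0:m first → 5 extensions
  placing 1:i first → 10 extensions
total linear extensions = 15

15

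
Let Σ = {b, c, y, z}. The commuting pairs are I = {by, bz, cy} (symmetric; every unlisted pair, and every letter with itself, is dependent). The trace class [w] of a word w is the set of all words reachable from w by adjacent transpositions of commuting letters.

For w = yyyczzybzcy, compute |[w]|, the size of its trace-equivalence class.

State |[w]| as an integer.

56

0(y) covers ∅
1(y) covers 0:y
2(y) covers 1:y
3(c) covers ∅
4(z) covers 2:y, 3:c
5(z) covers 4:z
6(y) covers 5:z
7(b) covers 3:c
8(z) covers 6:y
9(c) covers 7:b, 8:z
10(y) covers 8:z
floor of heap: 0:y, 3:c
completions by unplaced set U, small U first (add the entries for U minus each lowest piece of U):
  |U|=1: {9}:1  {10}:1
  |U|=2: {7,9}:1  {9,10}:2
  |U|=3: {7,9,10}:3  {8,9,10}:2
  |U|=4: {6,8,9,10}:2  {7,8,9,10}:5
  |U|=5: {5,6,8,9,10}:2  {6,7,8,9,10}:7
  |U|=6: {4,5,6,8,9,10}:2  {5,6,7,8,9,10}:9
  |U|=7: {2,4,5,6,8,9,10}:2  {4,5,6,7,8,9,10}:11
  |U|=8: {1,2,4,5,6,8,9,10}:2  {2,4,5,6,7,8,9,10}:13  {3,4,5,6,7,8,9,10}:11
  |U|=9: {0,1,2,4,5,6,8,9,10}:2  {1,2,4,5,6,7,8,9,10}:15  {2,3,4,5,6,7,8,9,10}:24
  start at 0(y): 39
  start at 3(c): 17
sum over floor = 56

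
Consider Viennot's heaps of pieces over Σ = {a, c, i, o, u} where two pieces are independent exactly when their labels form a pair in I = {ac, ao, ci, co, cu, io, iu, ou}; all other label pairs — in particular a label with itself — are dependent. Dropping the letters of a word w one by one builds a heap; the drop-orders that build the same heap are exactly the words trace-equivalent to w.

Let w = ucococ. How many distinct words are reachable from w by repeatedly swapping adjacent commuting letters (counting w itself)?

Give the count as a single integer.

60

#0=u has no predecessor
#1=c has no predecessor
#2=o has no predecessor
#3=c depends on [1:c]
#4=o depends on [2:o]
#5=c depends on [3:c]
sources: [0:u, 1:c, 2:o]
N(rest) = Σ N(rest − s) over sources s of rest; N(one piece) = 1:
  size 1 → [0]=1  [4]=1  [5]=1
  size 2 → [0,4]=2  [0,5]=2  [2,4]=1  [3,5]=1  [4,5]=2
  size 3 → [0,2,4]=3  [0,3,5]=3  [0,4,5]=6  [1,3,5]=1  [2,4,5]=3  [3,4,5]=3
  size 4 → [0,1,3,5]=4  [0,2,4,5]=12  [0,3,4,5]=12  [1,3,4,5]=4  [2,3,4,5]=6
  first=0(u) contributes 10
  first=1(c) contributes 30
  first=2(o) contributes 20
|[w]| = 60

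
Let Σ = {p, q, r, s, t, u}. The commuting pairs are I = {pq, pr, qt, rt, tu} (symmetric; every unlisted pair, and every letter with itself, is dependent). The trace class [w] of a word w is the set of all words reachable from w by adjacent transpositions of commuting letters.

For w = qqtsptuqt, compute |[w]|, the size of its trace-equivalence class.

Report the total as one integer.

piece 0:q — minimal
piece 1:q rests on {0:q}
piece 2:t — minimal
piece 3:s rests on {1:q, 2:t}
piece 4:p rests on {3:s}
piece 5:t rests on {4:p}
piece 6:u rests on {4:p}
piece 7:q rests on {6:u}
piece 8:t rests on {5:t}
minimal pieces: {0:q, 2:t}
ways to finish when only these pieces remain (= sum over removing one remaining piece with nothing left below it):
  1 left: {7}→1  {8}→1
  2 left: {5,8}→1  {6,7}→1  {7,8}→2
  3 left: {5,7,8}→3  {6,7,8}→3
  4 left: {5,6,7,8}→6
  5 left: {4,5,6,7,8}→6
  6 left: {3,4,5,6,7,8}→6
  7 left: {1,3,4,5,6,7,8}→6  {2,3,4,5,6,7,8}→6
  placing 0:q first → 12 extensions
  placing 2:t first → 6 extensions
total linear extensions = 18

18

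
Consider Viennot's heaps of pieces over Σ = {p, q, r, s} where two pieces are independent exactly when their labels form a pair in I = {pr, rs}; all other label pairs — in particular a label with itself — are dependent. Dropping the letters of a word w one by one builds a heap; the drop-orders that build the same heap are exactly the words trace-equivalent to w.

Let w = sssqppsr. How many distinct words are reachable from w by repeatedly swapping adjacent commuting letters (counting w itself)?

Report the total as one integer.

#0=s has no predecessor
#1=s depends on [0:s]
#2=s depends on [1:s]
#3=q depends on [2:s]
#4=p depends on [3:q]
#5=p depends on [4:p]
#6=s depends on [5:p]
#7=r depends on [3:q]
sources: [0:s]
N(rest) = Σ N(rest − s) over sources s of rest; N(one piece) = 1:
  size 1 → [6]=1  [7]=1
  size 2 → [5,6]=1  [6,7]=2
  size 3 → [4,5,6]=1  [5,6,7]=3
  size 4 → [4,5,6,7]=4
  size 5 → [3,4,5,6,7]=4
  size 6 → [2,3,4,5,6,7]=4
  first=0(s) contributes 4

4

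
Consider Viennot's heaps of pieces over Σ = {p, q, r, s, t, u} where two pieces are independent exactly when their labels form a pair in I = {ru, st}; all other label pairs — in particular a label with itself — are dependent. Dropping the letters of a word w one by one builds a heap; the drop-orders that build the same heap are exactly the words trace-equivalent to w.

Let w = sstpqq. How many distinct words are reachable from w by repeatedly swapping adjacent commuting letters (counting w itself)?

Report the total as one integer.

3

#0=s has no predecessor
#1=s depends on [0:s]
#2=t has no predecessor
#3=p depends on [1:s, 2:t]
#4=q depends on [3:p]
#5=q depends on [4:q]
sources: [0:s, 2:t]
N(rest) = Σ N(rest − s) over sources s of rest; N(one piece) = 1:
  size 1 → [5]=1
  size 2 → [4,5]=1
  size 3 → [3,4,5]=1
  size 4 → [1,3,4,5]=1  [2,3,4,5]=1
  first=0(s) contributes 2
  first=2(t) contributes 1
|[w]| = 3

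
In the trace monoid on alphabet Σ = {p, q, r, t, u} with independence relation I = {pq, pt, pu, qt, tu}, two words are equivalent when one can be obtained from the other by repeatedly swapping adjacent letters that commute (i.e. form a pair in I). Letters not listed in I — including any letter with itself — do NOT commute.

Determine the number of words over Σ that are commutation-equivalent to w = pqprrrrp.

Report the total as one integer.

3

drop 0:p onto floor
drop 1:q onto floor
drop 2:p onto {0:p}
drop 3:r onto {1:q, 2:p}
drop 4:r onto {3:r}
drop 5:r onto {4:r}
drop 6:r onto {5:r}
drop 7:p onto {6:r}
ground layer = {0:p, 1:q}
drop-orders for the pieces not yet dropped (sum over which currently-grounded one goes next):
  1 to go: {7} 1
  2 to go: {6,7} 1
  3 to go: {5,6,7} 1
  4 to go: {4,5,6,7} 1
  5 to go: {3,4,5,6,7} 1
  6 to go: {1,3,4,5,6,7} 1  {2,3,4,5,6,7} 1
  if 0:p drops first: 2 orders
  if 1:q drops first: 1 orders
heap linearizations: 3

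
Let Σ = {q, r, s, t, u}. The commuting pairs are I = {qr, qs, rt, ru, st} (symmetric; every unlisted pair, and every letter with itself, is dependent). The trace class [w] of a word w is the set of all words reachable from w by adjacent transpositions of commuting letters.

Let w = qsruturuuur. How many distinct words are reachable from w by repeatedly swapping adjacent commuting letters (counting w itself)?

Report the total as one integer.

204

piece 0:q — minimal
piece 1:s — minimal
piece 2:r rests on {1:s}
piece 3:u rests on {0:q, 1:s}
piece 4:t rests on {3:u}
piece 5:u rests on {4:t}
piece 6:r rests on {2:r}
piece 7:u rests on {5:u}
piece 8:u rests on {7:u}
piece 9:u rests on {8:u}
piece 10:r rests on {6:r}
minimal pieces: {0:q, 1:s}
ways to finish when only these pieces remain (= sum over removing one remaining piece with nothing left below it):
  1 left: {9}→1  {10}→1
  2 left: {6,10}→1  {8,9}→1  {9,10}→2
  3 left: {2,6,10}→1  {6,9,10}→3  {7,8,9}→1  {8,9,10}→3
  4 left: {2,6,9,10}→4  {5,7,8,9}→1  {6,8,9,10}→6  {7,8,9,10}→4
  5 left: {2,6,8,9,10}→10  {4,5,7,8,9}→1  {5,7,8,9,10}→5  {6,7,8,9,10}→10
  6 left: {2,6,7,8,9,10}→20  {3,4,5,7,8,9}→1  {4,5,7,8,9,10}→6  {5,6,7,8,9,10}→15
  7 left: {0,3,4,5,7,8,9}→1  {2,5,6,7,8,9,10}→35  {3,4,5,7,8,9,10}→7  {4,5,6,7,8,9,10}→21
  8 left: {0,3,4,5,7,8,9,10}→8  {2,4,5,6,7,8,9,10}→56  {3,4,5,6,7,8,9,10}→28
  9 left: {0,3,4,5,6,7,8,9,10}→36  {2,3,4,5,6,7,8,9,10}→84
  placing 0:q first → 84 extensions
  placing 1:s first → 120 extensions
total linear extensions = 204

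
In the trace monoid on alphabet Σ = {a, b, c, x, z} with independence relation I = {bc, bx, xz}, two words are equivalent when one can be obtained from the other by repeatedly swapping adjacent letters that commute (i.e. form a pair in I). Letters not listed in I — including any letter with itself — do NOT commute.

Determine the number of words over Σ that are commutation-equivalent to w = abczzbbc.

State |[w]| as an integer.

piece 0:a — minimal
piece 1:b rests on {0:a}
piece 2:c rests on {0:a}
piece 3:z rests on {1:b, 2:c}
piece 4:z rests on {3:z}
piece 5:b rests on {4:z}
piece 6:b rests on {5:b}
piece 7:c rests on {4:z}
minimal pieces: {0:a}
ways to finish when only these pieces remain (= sum over removing one remaining piece with nothing left below it):
  1 left: {6}→1  {7}→1
  2 left: {5,6}→1  {6,7}→2
  3 left: {5,6,7}→3
  4 left: {4,5,6,7}→3
  5 left: {3,4,5,6,7}→3
  6 left: {1,3,4,5,6,7}→3  {2,3,4,5,6,7}→3
  placing 0:a first → 6 extensions

6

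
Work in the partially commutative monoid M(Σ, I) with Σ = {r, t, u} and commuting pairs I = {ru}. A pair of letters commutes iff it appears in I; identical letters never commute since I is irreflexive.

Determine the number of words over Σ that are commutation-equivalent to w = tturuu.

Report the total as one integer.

drop 0:t onto floor
drop 1:t onto {0:t}
drop 2:u onto {1:t}
drop 3:r onto {1:t}
drop 4:u onto {2:u}
drop 5:u onto {4:u}
ground layer = {0:t}
drop-orders for the pieces not yet dropped (sum over which currently-grounded one goes next):
  1 to go: {3} 1  {5} 1
  2 to go: {3,5} 2  {4,5} 1
  3 to go: {2,4,5} 1  {3,4,5} 3
  4 to go: {2,3,4,5} 4
  if 0:t drops first: 4 orders

4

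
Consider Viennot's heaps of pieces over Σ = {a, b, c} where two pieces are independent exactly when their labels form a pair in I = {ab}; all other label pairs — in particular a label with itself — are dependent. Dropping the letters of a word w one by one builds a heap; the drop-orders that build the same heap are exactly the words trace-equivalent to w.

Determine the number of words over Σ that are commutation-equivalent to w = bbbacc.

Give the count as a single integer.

4

piece 0:b — minimal
piece 1:b rests on {0:b}
piece 2:b rests on {1:b}
piece 3:a — minimal
piece 4:c rests on {2:b, 3:a}
piece 5:c rests on {4:c}
minimal pieces: {0:b, 3:a}
ways to finish when only these pieces remain (= sum over removing one remaining piece with nothing left below it):
  1 left: {5}→1
  2 left: {4,5}→1
  3 left: {2,4,5}→1  {3,4,5}→1
  4 left: {1,2,4,5}→1  {2,3,4,5}→2
  placing 0:b first → 3 extensions
  placing 3:a first → 1 extensions
total linear extensions = 4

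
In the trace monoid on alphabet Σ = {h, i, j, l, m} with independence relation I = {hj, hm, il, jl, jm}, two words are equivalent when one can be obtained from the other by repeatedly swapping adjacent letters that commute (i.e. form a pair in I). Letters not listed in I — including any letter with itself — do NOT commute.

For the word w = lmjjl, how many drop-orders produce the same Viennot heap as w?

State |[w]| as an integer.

10

drop 0:l onto floor
drop 1:m onto {0:l}
drop 2:j onto floor
drop 3:j onto {2:j}
drop 4:l onto {1:m}
ground layer = {0:l, 2:j}
drop-orders for the pieces not yet dropped (sum over which currently-grounded one goes next):
  1 to go: {3} 1  {4} 1
  2 to go: {1,4} 1  {2,3} 1  {3,4} 2
  3 to go: {0,1,4} 1  {1,3,4} 3  {2,3,4} 3
  if 0:l drops first: 6 orders
  if 2:j drops first: 4 orders
heap linearizations: 10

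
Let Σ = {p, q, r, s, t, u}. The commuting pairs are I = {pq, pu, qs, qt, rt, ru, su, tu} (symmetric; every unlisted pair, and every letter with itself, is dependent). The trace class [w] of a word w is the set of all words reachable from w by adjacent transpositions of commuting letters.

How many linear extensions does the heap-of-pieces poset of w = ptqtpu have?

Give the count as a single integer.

0(p) covers ∅
1(t) covers 0:p
2(q) covers ∅
3(t) covers 1:t
4(p) covers 3:t
5(u) covers 2:q
floor of heap: 0:p, 2:q
completions by unplaced set U, small U first (add the entries for U minus each lowest piece of U):
  |U|=1: {4}:1  {5}:1
  |U|=2: {2,5}:1  {3,4}:1  {4,5}:2
  |U|=3: {1,3,4}:1  {2,4,5}:3  {3,4,5}:3
  |U|=4: {0,1,3,4}:1  {1,3,4,5}:4  {2,3,4,5}:6
  start at 0(p): 10
  start at 2(q): 5
sum over floor = 15

15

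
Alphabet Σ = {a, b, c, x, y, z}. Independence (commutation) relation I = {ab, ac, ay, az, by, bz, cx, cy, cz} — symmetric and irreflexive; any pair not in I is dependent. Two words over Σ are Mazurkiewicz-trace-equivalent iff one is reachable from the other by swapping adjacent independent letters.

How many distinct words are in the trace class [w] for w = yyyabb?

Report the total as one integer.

0(y) covers ∅
1(y) covers 0:y
2(y) covers 1:y
3(a) covers ∅
4(b) covers ∅
5(b) covers 4:b
floor of heap: 0:y, 3:a, 4:b
completions by unplaced set U, small U first (add the entries for U minus each lowest piece of U):
  |U|=1: {2}:1  {3}:1  {5}:1
  |U|=2: {1,2}:1  {2,3}:2  {2,5}:2  {3,5}:2  {4,5}:1
  |U|=3: {0,1,2}:1  {1,2,3}:3  {1,2,5}:3  {2,3,5}:6  {2,4,5}:3  {3,4,5}:3
  |U|=4: {0,1,2,3}:4  {0,1,2,5}:4  {1,2,3,5}:12  {1,2,4,5}:6  {2,3,4,5}:12
  start at 0(y): 30
  start at 3(a): 10
  start at 4(b): 20
sum over floor = 60

60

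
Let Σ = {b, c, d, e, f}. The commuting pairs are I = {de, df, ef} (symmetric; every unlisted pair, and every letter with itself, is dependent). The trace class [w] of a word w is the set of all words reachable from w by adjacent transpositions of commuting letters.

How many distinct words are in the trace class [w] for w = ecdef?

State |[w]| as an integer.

6

piece 0:e — minimal
piece 1:c rests on {0:e}
piece 2:d rests on {1:c}
piece 3:e rests on {1:c}
piece 4:f rests on {1:c}
minimal pieces: {0:e}
ways to finish when only these pieces remain (= sum over removing one remaining piece with nothing left below it):
  1 left: {2}→1  {3}→1  {4}→1
  2 left: {2,3}→2  {2,4}→2  {3,4}→2
  3 left: {2,3,4}→6
  placing 0:e first → 6 extensions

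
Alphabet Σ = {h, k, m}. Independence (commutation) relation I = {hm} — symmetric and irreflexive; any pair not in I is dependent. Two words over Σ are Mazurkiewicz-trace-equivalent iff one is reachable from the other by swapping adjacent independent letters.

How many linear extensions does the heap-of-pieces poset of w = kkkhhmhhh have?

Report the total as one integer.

6

piece 0:k — minimal
piece 1:k rests on {0:k}
piece 2:k rests on {1:k}
piece 3:h rests on {2:k}
piece 4:h rests on {3:h}
piece 5:m rests on {2:k}
piece 6:h rests on {4:h}
piece 7:h rests on {6:h}
piece 8:h rests on {7:h}
minimal pieces: {0:k}
ways to finish when only these pieces remain (= sum over removing one remaining piece with nothing left below it):
  1 left: {5}→1  {8}→1
  2 left: {5,8}→2  {7,8}→1
  3 left: {5,7,8}→3  {6,7,8}→1
  4 left: {4,6,7,8}→1  {5,6,7,8}→4
  5 left: {3,4,6,7,8}→1  {4,5,6,7,8}→5
  6 left: {3,4,5,6,7,8}→6
  7 left: {2,3,4,5,6,7,8}→6
  placing 0:k first → 6 extensions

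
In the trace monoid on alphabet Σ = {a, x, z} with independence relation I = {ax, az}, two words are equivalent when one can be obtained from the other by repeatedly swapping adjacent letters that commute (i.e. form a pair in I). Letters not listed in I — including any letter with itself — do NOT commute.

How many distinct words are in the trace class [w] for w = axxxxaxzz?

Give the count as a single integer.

piece 0:a — minimal
piece 1:x — minimal
piece 2:x rests on {1:x}
piece 3:x rests on {2:x}
piece 4:x rests on {3:x}
piece 5:a rests on {0:a}
piece 6:x rests on {4:x}
piece 7:z rests on {6:x}
piece 8:z rests on {7:z}
minimal pieces: {0:a, 1:x}
ways to finish when only these pieces remain (= sum over removing one remaining piece with nothing left below it):
  1 left: {5}→1  {8}→1
  2 left: {0,5}→1  {5,8}→2  {7,8}→1
  3 left: {0,5,8}→3  {5,7,8}→3  {6,7,8}→1
  4 left: {0,5,7,8}→6  {4,6,7,8}→1  {5,6,7,8}→4
  5 left: {0,5,6,7,8}→10  {3,4,6,7,8}→1  {4,5,6,7,8}→5
  6 left: {0,4,5,6,7,8}→15  {2,3,4,6,7,8}→1  {3,4,5,6,7,8}→6
  7 left: {0,3,4,5,6,7,8}→21  {1,2,3,4,6,7,8}→1  {2,3,4,5,6,7,8}→7
  placing 0:a first → 8 extensions
  placing 1:x first → 28 extensions
total linear extensions = 36

36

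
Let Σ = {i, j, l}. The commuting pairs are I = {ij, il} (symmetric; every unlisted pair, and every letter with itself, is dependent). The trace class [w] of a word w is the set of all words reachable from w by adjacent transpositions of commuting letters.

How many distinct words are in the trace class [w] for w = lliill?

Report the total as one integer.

#0=l has no predecessor
#1=l depends on [0:l]
#2=i has no predecessor
#3=i depends on [2:i]
#4=l depends on [1:l]
#5=l depends on [4:l]
sources: [0:l, 2:i]
N(rest) = Σ N(rest − s) over sources s of rest; N(one piece) = 1:
  size 1 → [3]=1  [5]=1
  size 2 → [2,3]=1  [3,5]=2  [4,5]=1
  size 3 → [1,4,5]=1  [2,3,5]=3  [3,4,5]=3
  size 4 → [0,1,4,5]=1  [1,3,4,5]=4  [2,3,4,5]=6
  first=0(l) contributes 10
  first=2(i) contributes 5
|[w]| = 15

15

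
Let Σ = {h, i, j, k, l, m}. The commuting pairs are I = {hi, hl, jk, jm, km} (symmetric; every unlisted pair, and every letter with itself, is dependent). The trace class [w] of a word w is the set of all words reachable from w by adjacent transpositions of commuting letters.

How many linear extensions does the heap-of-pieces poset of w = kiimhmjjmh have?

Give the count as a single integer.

#0=k has no predecessor
#1=i depends on [0:k]
#2=i depends on [1:i]
#3=m depends on [2:i]
#4=h depends on [3:m]
#5=m depends on [4:h]
#6=j depends on [4:h]
#7=j depends on [6:j]
#8=m depends on [5:m]
#9=h depends on [7:j, 8:m]
sources: [0:k]
N(rest) = Σ N(rest − s) over sources s of rest; N(one piece) = 1:
  size 1 → [9]=1
  size 2 → [7,9]=1  [8,9]=1
  size 3 → [5,8,9]=1  [6,7,9]=1  [7,8,9]=2
  size 4 → [5,7,8,9]=3  [6,7,8,9]=3
  size 5 → [5,6,7,8,9]=6
  size 6 → [4,5,6,7,8,9]=6
  size 7 → [3,4,5,6,7,8,9]=6
  size 8 → [2,3,4,5,6,7,8,9]=6
  first=0(k) contributes 6

6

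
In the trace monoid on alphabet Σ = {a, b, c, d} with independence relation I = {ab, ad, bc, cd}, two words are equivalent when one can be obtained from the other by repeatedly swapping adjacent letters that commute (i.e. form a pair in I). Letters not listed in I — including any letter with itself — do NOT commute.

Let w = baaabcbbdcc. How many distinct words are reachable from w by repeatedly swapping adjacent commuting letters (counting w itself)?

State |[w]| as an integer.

drop 0:b onto floor
drop 1:a onto floor
drop 2:a onto {1:a}
drop 3:a onto {2:a}
drop 4:b onto {0:b}
drop 5:c onto {3:a}
drop 6:b onto {4:b}
drop 7:b onto {6:b}
drop 8:d onto {7:b}
drop 9:c onto {5:c}
drop 10:c onto {9:c}
ground layer = {0:b, 1:a}
drop-orders for the pieces not yet dropped (sum over which currently-grounded one goes next):
  1 to go: {8} 1  {10} 1
  2 to go: {7,8} 1  {8,10} 2  {9,10} 1
  3 to go: {5,9,10} 1  {6,7,8} 1  {7,8,10} 3  {8,9,10} 3
  4 to go: {3,5,9,10} 1  {4,6,7,8} 1  {5,8,9,10} 4  {6,7,8,10} 4  {7,8,9,10} 6
  5 to go: {0,4,6,7,8} 1  {2,3,5,9,10} 1  {3,5,8,9,10} 5  {4,6,7,8,10} 5  {5,7,8,9,10} 10  {6,7,8,9,10} 10
  6 to go: {0,4,6,7,8,10} 6  {1,2,3,5,9,10} 1  {2,3,5,8,9,10} 6  {3,5,7,8,9,10} 15  {4,6,7,8,9,10} 15  {5,6,7,8,9,10} 20
  7 to go: {0,4,6,7,8,9,10} 21  {1,2,3,5,8,9,10} 7  {2,3,5,7,8,9,10} 21  {3,5,6,7,8,9,10} 35  {4,5,6,7,8,9,10} 35
  8 to go: {0,4,5,6,7,8,9,10} 56  {1,2,3,5,7,8,9,10} 28  {2,3,5,6,7,8,9,10} 56  {3,4,5,6,7,8,9,10} 70
  9 to go: {0,3,4,5,6,7,8,9,10} 126  {1,2,3,5,6,7,8,9,10} 84  {2,3,4,5,6,7,8,9,10} 126
  if 0:b drops first: 210 orders
  if 1:a drops first: 252 orders
heap linearizations: 462

462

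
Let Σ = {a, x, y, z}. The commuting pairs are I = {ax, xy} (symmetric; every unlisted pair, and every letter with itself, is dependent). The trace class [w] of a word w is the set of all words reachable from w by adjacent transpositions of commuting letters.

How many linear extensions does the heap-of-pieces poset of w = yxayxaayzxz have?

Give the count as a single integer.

#0=y has no predecessor
#1=x has no predecessor
#2=a depends on [0:y]
#3=y depends on [2:a]
#4=x depends on [1:x]
#5=a depends on [3:y]
#6=a depends on [5:a]
#7=y depends on [6:a]
#8=z depends on [4:x, 7:y]
#9=x depends on [8:z]
#10=z depends on [9:x]
sources: [0:y, 1:x]
N(rest) = Σ N(rest − s) over sources s of rest; N(one piece) = 1:
  size 1 → [10]=1
  size 2 → [9,10]=1
  size 3 → [8,9,10]=1
  size 4 → [4,8,9,10]=1  [7,8,9,10]=1
  size 5 → [1,4,8,9,10]=1  [4,7,8,9,10]=2  [6,7,8,9,10]=1
  size 6 → [1,4,7,8,9,10]=3  [4,6,7,8,9,10]=3  [5,6,7,8,9,10]=1
  size 7 → [1,4,6,7,8,9,10]=6  [3,5,6,7,8,9,10]=1  [4,5,6,7,8,9,10]=4
  size 8 → [1,4,5,6,7,8,9,10]=10  [2,3,5,6,7,8,9,10]=1  [3,4,5,6,7,8,9,10]=5
  size 9 → [0,2,3,5,6,7,8,9,10]=1  [1,3,4,5,6,7,8,9,10]=15  [2,3,4,5,6,7,8,9,10]=6
  first=0(y) contributes 21
  first=1(x) contributes 7
|[w]| = 28

28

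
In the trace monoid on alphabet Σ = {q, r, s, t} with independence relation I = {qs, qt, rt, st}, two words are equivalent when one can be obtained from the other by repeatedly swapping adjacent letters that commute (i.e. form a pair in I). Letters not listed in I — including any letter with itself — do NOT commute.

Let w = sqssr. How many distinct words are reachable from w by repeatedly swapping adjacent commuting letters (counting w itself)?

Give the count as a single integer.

4

0(s) covers ∅
1(q) covers ∅
2(s) covers 0:s
3(s) covers 2:s
4(r) covers 1:q, 3:s
floor of heap: 0:s, 1:q
completions by unplaced set U, small U first (add the entries for U minus each lowest piece of U):
  |U|=1: {4}:1
  |U|=2: {1,4}:1  {3,4}:1
  |U|=3: {1,3,4}:2  {2,3,4}:1
  start at 0(s): 3
  start at 1(q): 1
sum over floor = 4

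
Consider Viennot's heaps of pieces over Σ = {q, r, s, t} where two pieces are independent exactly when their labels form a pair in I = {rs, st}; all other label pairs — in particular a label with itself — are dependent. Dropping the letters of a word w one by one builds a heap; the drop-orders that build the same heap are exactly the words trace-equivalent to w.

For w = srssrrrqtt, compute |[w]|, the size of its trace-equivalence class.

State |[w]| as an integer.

35

0(s) covers ∅
1(r) covers ∅
2(s) covers 0:s
3(s) covers 2:s
4(r) covers 1:r
5(r) covers 4:r
6(r) covers 5:r
7(q) covers 3:s, 6:r
8(t) covers 7:q
9(t) covers 8:t
floor of heap: 0:s, 1:r
completions by unplaced set U, small U first (add the entries for U minus each lowest piece of U):
  |U|=1: {9}:1
  |U|=2: {8,9}:1
  |U|=3: {7,8,9}:1
  |U|=4: {3,7,8,9}:1  {6,7,8,9}:1
  |U|=5: {2,3,7,8,9}:1  {3,6,7,8,9}:2  {5,6,7,8,9}:1
  |U|=6: {0,2,3,7,8,9}:1  {2,3,6,7,8,9}:3  {3,5,6,7,8,9}:3  {4,5,6,7,8,9}:1
  |U|=7: {0,2,3,6,7,8,9}:4  {1,4,5,6,7,8,9}:1  {2,3,5,6,7,8,9}:6  {3,4,5,6,7,8,9}:4
  |U|=8: {0,2,3,5,6,7,8,9}:10  {1,3,4,5,6,7,8,9}:5  {2,3,4,5,6,7,8,9}:10
  start at 0(s): 15
  start at 1(r): 20
sum over floor = 35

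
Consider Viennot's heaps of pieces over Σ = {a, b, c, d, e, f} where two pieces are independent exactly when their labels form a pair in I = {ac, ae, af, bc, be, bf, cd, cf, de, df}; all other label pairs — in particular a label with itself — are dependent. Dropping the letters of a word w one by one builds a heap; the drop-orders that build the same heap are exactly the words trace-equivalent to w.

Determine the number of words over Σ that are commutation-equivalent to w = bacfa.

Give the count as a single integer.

20

#0=b has no predecessor
#1=a depends on [0:b]
#2=c has no predecessor
#3=f has no predecessor
#4=a depends on [1:a]
sources: [0:b, 2:c, 3:f]
N(rest) = Σ N(rest − s) over sources s of rest; N(one piece) = 1:
  size 1 → [2]=1  [3]=1  [4]=1
  size 2 → [1,4]=1  [2,3]=2  [2,4]=2  [3,4]=2
  size 3 → [0,1,4]=1  [1,2,4]=3  [1,3,4]=3  [2,3,4]=6
  first=0(b) contributes 12
  first=2(c) contributes 4
  first=3(f) contributes 4
|[w]| = 20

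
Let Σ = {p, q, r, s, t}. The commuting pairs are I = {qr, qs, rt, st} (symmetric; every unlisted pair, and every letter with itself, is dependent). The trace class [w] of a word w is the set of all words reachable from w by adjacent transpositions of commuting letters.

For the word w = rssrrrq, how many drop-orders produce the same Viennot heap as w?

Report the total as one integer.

drop 0:r onto floor
drop 1:s onto {0:r}
drop 2:s onto {1:s}
drop 3:r onto {2:s}
drop 4:r onto {3:r}
drop 5:r onto {4:r}
drop 6:q onto floor
ground layer = {0:r, 6:q}
drop-orders for the pieces not yet dropped (sum over which currently-grounded one goes next):
  1 to go: {5} 1  {6} 1
  2 to go: {4,5} 1  {5,6} 2
  3 to go: {3,4,5} 1  {4,5,6} 3
  4 to go: {2,3,4,5} 1  {3,4,5,6} 4
  5 to go: {1,2,3,4,5} 1  {2,3,4,5,6} 5
  if 0:r drops first: 6 orders
  if 6:q drops first: 1 orders
heap linearizations: 7

7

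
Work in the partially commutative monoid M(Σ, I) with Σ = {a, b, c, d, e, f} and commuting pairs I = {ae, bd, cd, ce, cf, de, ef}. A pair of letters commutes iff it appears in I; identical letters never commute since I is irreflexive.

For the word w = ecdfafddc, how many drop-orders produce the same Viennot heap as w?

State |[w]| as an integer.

drop 0:e onto floor
drop 1:c onto floor
drop 2:d onto floor
drop 3:f onto {2:d}
drop 4:a onto {1:c, 3:f}
drop 5:f onto {4:a}
drop 6:d onto {5:f}
drop 7:d onto {6:d}
drop 8:c onto {4:a}
ground layer = {0:e, 1:c, 2:d}
drop-orders for the pieces not yet dropped (sum over which currently-grounded one goes next):
  1 to go: {0} 1  {7} 1  {8} 1
  2 to go: {0,7} 2  {0,8} 2  {6,7} 1  {7,8} 2
  3 to go: {0,6,7} 3  {0,7,8} 6  {5,6,7} 1  {6,7,8} 3
  4 to go: {0,5,6,7} 4  {0,6,7,8} 12  {5,6,7,8} 4
  5 to go: {0,5,6,7,8} 20  {4,5,6,7,8} 4
  6 to go: {0,4,5,6,7,8} 24  {1,4,5,6,7,8} 4  {3,4,5,6,7,8} 4
  7 to go: {0,1,4,5,6,7,8} 28  {0,3,4,5,6,7,8} 28  {1,3,4,5,6,7,8} 8  {2,3,4,5,6,7,8} 4
  if 0:e drops first: 12 orders
  if 1:c drops first: 32 orders
  if 2:d drops first: 64 orders
heap linearizations: 108

108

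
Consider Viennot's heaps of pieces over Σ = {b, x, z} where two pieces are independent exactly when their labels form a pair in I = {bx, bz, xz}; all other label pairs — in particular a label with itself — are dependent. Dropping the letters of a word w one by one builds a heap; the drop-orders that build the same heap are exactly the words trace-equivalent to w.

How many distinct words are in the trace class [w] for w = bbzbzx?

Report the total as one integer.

#0=b has no predecessor
#1=b depends on [0:b]
#2=z has no predecessor
#3=b depends on [1:b]
#4=z depends on [2:z]
#5=x has no predecessor
sources: [0:b, 2:z, 5:x]
N(rest) = Σ N(rest − s) over sources s of rest; N(one piece) = 1:
  size 1 → [3]=1  [4]=1  [5]=1
  size 2 → [1,3]=1  [2,4]=1  [3,4]=2  [3,5]=2  [4,5]=2
  size 3 → [0,1,3]=1  [1,3,4]=3  [1,3,5]=3  [2,3,4]=3  [2,4,5]=3  [3,4,5]=6
  size 4 → [0,1,3,4]=4  [0,1,3,5]=4  [1,2,3,4]=6  [1,3,4,5]=12  [2,3,4,5]=12
  first=0(b) contributes 30
  first=2(z) contributes 20
  first=5(x) contributes 10
|[w]| = 60

60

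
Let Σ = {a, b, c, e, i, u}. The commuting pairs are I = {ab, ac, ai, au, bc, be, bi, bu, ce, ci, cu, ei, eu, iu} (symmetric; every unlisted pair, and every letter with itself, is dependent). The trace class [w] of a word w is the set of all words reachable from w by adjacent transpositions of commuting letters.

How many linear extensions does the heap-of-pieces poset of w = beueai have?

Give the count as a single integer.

piece 0:b — minimal
piece 1:e — minimal
piece 2:u — minimal
piece 3:e rests on {1:e}
piece 4:a rests on {3:e}
piece 5:i — minimal
minimal pieces: {0:b, 1:e, 2:u, 5:i}
ways to finish when only these pieces remain (= sum over removing one remaining piece with nothing left below it):
  1 left: {0}→1  {2}→1  {4}→1  {5}→1
  2 left: {0,2}→2  {0,4}→2  {0,5}→2  {2,4}→2  {2,5}→2  {3,4}→1  {4,5}→2
  3 left: {0,2,4}→6  {0,2,5}→6  {0,3,4}→3  {0,4,5}→6  {1,3,4}→1  {2,3,4}→3  {2,4,5}→6  {3,4,5}→3
  4 left: {0,1,3,4}→4  {0,2,3,4}→12  {0,2,4,5}→24  {0,3,4,5}→12  {1,2,3,4}→4  {1,3,4,5}→4  {2,3,4,5}→12
  placing 0:b first → 20 extensions
  placing 1:e first → 60 extensions
  placing 2:u first → 20 extensions
  placing 5:i first → 20 extensions
total linear extensions = 120

120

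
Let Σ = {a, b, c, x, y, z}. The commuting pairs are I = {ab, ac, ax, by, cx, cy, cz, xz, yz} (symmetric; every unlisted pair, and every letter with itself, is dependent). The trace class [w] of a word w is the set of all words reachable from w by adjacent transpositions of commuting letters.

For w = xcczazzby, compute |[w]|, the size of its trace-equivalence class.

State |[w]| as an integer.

441

0(x) covers ∅
1(c) covers ∅
2(c) covers 1:c
3(z) covers ∅
4(a) covers 3:z
5(z) covers 4:a
6(z) covers 5:z
7(b) covers 0:x, 2:c, 6:z
8(y) covers 0:x, 4:a
floor of heap: 0:x, 1:c, 3:z
completions by unplaced set U, small U first (add the entries for U minus each lowest piece of U):
  |U|=1: {7}:1  {8}:1
  |U|=2: {2,7}:1  {6,7}:1  {7,8}:2
  |U|=3: {0,7,8}:2  {1,2,7}:1  {2,6,7}:2  {2,7,8}:3  {5,6,7}:1  {6,7,8}:3
  |U|=4: {0,2,7,8}:5  {0,6,7,8}:5  {1,2,6,7}:3  {1,2,7,8}:4  {2,5,6,7}:3  {2,6,7,8}:8  {5,6,7,8}:4
  |U|=5: {0,1,2,7,8}:9  {0,2,6,7,8}:18  {0,5,6,7,8}:9  {1,2,5,6,7}:6  {1,2,6,7,8}:15  {2,5,6,7,8}:15  {4,5,6,7,8}:4
  |U|=6: {0,1,2,6,7,8}:42  {0,2,5,6,7,8}:42  {0,4,5,6,7,8}:13  {1,2,5,6,7,8}:36  {2,4,5,6,7,8}:19  {3,4,5,6,7,8}:4
  |U|=7: {0,1,2,5,6,7,8}:120  {0,2,4,5,6,7,8}:74  {0,3,4,5,6,7,8}:17  {1,2,4,5,6,7,8}:55  {2,3,4,5,6,7,8}:23
  start at 0(x): 78
  start at 1(c): 114
  start at 3(z): 249
sum over floor = 441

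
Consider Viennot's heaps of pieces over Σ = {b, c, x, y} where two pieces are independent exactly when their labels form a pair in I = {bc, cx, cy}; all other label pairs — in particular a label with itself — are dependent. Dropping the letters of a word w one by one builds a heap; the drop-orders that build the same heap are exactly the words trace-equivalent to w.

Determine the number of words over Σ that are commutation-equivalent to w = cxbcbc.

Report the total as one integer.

20

0(c) covers ∅
1(x) covers ∅
2(b) covers 1:x
3(c) covers 0:c
4(b) covers 2:b
5(c) covers 3:c
floor of heap: 0:c, 1:x
completions by unplaced set U, small U first (add the entries for U minus each lowest piece of U):
  |U|=1: {4}:1  {5}:1
  |U|=2: {2,4}:1  {3,5}:1  {4,5}:2
  |U|=3: {0,3,5}:1  {1,2,4}:1  {2,4,5}:3  {3,4,5}:3
  |U|=4: {0,3,4,5}:4  {1,2,4,5}:4  {2,3,4,5}:6
  start at 0(c): 10
  start at 1(x): 10
sum over floor = 20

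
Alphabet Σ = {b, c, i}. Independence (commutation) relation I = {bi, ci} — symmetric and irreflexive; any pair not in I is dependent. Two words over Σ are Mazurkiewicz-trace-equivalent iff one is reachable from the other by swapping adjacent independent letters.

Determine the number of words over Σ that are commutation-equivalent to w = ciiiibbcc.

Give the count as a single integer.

126

#0=c has no predecessor
#1=i has no predecessor
#2=i depends on [1:i]
#3=i depends on [2:i]
#4=i depends on [3:i]
#5=b depends on [0:c]
#6=b depends on [5:b]
#7=c depends on [6:b]
#8=c depends on [7:c]
sources: [0:c, 1:i]
N(rest) = Σ N(rest − s) over sources s of rest; N(one piece) = 1:
  size 1 → [4]=1  [8]=1
  size 2 → [3,4]=1  [4,8]=2  [7,8]=1
  size 3 → [2,3,4]=1  [3,4,8]=3  [4,7,8]=3  [6,7,8]=1
  size 4 → [1,2,3,4]=1  [2,3,4,8]=4  [3,4,7,8]=6  [4,6,7,8]=4  [5,6,7,8]=1
  size 5 → [0,5,6,7,8]=1  [1,2,3,4,8]=5  [2,3,4,7,8]=10  [3,4,6,7,8]=10  [4,5,6,7,8]=5
  size 6 → [0,4,5,6,7,8]=6  [1,2,3,4,7,8]=15  [2,3,4,6,7,8]=20  [3,4,5,6,7,8]=15
  size 7 → [0,3,4,5,6,7,8]=21  [1,2,3,4,6,7,8]=35  [2,3,4,5,6,7,8]=35
  first=0(c) contributes 70
  first=1(i) contributes 56
|[w]| = 126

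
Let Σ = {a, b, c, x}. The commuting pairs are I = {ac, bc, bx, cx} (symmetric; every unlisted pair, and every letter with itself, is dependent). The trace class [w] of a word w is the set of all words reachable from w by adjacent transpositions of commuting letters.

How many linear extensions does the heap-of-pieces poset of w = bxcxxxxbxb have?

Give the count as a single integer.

840

drop 0:b onto floor
drop 1:x onto floor
drop 2:c onto floor
drop 3:x onto {1:x}
drop 4:x onto {3:x}
drop 5:x onto {4:x}
drop 6:x onto {5:x}
drop 7:b onto {0:b}
drop 8:x onto {6:x}
drop 9:b onto {7:b}
ground layer = {0:b, 1:x, 2:c}
drop-orders for the pieces not yet dropped (sum over which currently-grounded one goes next):
  1 to go: {2} 1  {8} 1  {9} 1
  2 to go: {2,8} 2  {2,9} 2  {6,8} 1  {7,9} 1  {8,9} 2
  3 to go: {0,7,9} 1  {2,6,8} 3  {2,7,9} 3  {2,8,9} 6  {5,6,8} 1  {6,8,9} 3  {7,8,9} 3
  4 to go: {0,2,7,9} 4  {0,7,8,9} 4  {2,5,6,8} 4  {2,6,8,9} 12  {2,7,8,9} 12  {4,5,6,8} 1  {5,6,8,9} 4  {6,7,8,9} 6
  5 to go: {0,2,7,8,9} 20  {0,6,7,8,9} 10  {2,4,5,6,8} 5  {2,5,6,8,9} 20  {2,6,7,8,9} 30  {3,4,5,6,8} 1  {4,5,6,8,9} 5  {5,6,7,8,9} 10
  6 to go: {0,2,6,7,8,9} 60  {0,5,6,7,8,9} 20  {1,3,4,5,6,8} 1  {2,3,4,5,6,8} 6  {2,4,5,6,8,9} 30  {2,5,6,7,8,9} 60  {3,4,5,6,8,9} 6  {4,5,6,7,8,9} 15
  7 to go: {0,2,5,6,7,8,9} 140  {0,4,5,6,7,8,9} 35  {1,2,3,4,5,6,8} 7  {1,3,4,5,6,8,9} 7  {2,3,4,5,6,8,9} 42  {2,4,5,6,7,8,9} 105  {3,4,5,6,7,8,9} 21
  8 to go: {0,2,4,5,6,7,8,9} 280  {0,3,4,5,6,7,8,9} 56  {1,2,3,4,5,6,8,9} 56  {1,3,4,5,6,7,8,9} 28  {2,3,4,5,6,7,8,9} 168
  if 0:b drops first: 252 orders
  if 1:x drops first: 504 orders
  if 2:c drops first: 84 orders
heap linearizations: 840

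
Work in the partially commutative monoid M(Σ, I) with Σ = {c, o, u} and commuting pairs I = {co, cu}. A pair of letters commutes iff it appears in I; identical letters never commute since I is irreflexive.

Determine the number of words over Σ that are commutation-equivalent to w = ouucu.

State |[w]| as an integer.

piece 0:o — minimal
piece 1:u rests on {0:o}
piece 2:u rests on {1:u}
piece 3:c — minimal
piece 4:u rests on {2:u}
minimal pieces: {0:o, 3:c}
ways to finish when only these pieces remain (= sum over removing one remaining piece with nothing left below it):
  1 left: {3}→1  {4}→1
  2 left: {2,4}→1  {3,4}→2
  3 left: {1,2,4}→1  {2,3,4}→3
  placing 0:o first → 4 extensions
  placing 3:c first → 1 extensions
total linear extensions = 5

5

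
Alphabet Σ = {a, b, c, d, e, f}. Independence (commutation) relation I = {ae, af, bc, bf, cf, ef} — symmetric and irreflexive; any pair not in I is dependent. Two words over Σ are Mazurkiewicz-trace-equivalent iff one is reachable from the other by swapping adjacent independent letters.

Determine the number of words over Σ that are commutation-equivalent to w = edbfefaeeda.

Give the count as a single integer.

0(e) covers ∅
1(d) covers 0:e
2(b) covers 1:d
3(f) covers 1:d
4(e) covers 2:b
5(f) covers 3:f
6(a) covers 2:b
7(e) covers 4:e
8(e) covers 7:e
9(d) covers 5:f, 6:a, 8:e
10(a) covers 9:d
floor of heap: 0:e
completions by unplaced set U, small U first (add the entries for U minus each lowest piece of U):
  |U|=1: {10}:1
  |U|=2: {9,10}:1
  |U|=3: {5,9,10}:1  {6,9,10}:1  {8,9,10}:1
  |U|=4: {3,5,9,10}:1  {5,6,9,10}:2  {5,8,9,10}:2  {6,8,9,10}:2  {7,8,9,10}:1
  |U|=5: {3,5,6,9,10}:3  {3,5,8,9,10}:3  {4,7,8,9,10}:1  {5,6,8,9,10}:6  {5,7,8,9,10}:3  {6,7,8,9,10}:3
  |U|=6: {3,5,6,8,9,10}:12  {3,5,7,8,9,10}:6  {4,5,7,8,9,10}:4  {4,6,7,8,9,10}:4  {5,6,7,8,9,10}:12
  |U|=7: {2,4,6,7,8,9,10}:4  {3,4,5,7,8,9,10}:10  {3,5,6,7,8,9,10}:30  {4,5,6,7,8,9,10}:20
  |U|=8: {2,4,5,6,7,8,9,10}:24  {3,4,5,6,7,8,9,10}:60
  |U|=9: {2,3,4,5,6,7,8,9,10}:84
  start at 0(e): 84

84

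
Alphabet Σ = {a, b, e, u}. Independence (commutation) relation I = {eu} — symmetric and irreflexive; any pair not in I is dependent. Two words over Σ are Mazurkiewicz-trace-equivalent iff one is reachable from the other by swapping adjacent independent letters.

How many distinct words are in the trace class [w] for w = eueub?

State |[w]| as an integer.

6

#0=e has no predecessor
#1=u has no predecessor
#2=e depends on [0:e]
#3=u depends on [1:u]
#4=b depends on [2:e, 3:u]
sources: [0:e, 1:u]
N(rest) = Σ N(rest − s) over sources s of rest; N(one piece) = 1:
  size 1 → [4]=1
  size 2 → [2,4]=1  [3,4]=1
  size 3 → [0,2,4]=1  [1,3,4]=1  [2,3,4]=2
  first=0(e) contributes 3
  first=1(u) contributes 3
|[w]| = 6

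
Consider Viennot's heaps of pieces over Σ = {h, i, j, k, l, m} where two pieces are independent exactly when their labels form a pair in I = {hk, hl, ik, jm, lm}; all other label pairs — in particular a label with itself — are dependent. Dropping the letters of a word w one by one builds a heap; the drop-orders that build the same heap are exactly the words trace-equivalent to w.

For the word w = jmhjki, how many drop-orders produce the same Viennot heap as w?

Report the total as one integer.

piece 0:j — minimal
piece 1:m — minimal
piece 2:h rests on {0:j, 1:m}
piece 3:j rests on {2:h}
piece 4:k rests on {3:j}
piece 5:i rests on {3:j}
minimal pieces: {0:j, 1:m}
ways to finish when only these pieces remain (= sum over removing one remaining piece with nothing left below it):
  1 left: {4}→1  {5}→1
  2 left: {4,5}→2
  3 left: {3,4,5}→2
  4 left: {2,3,4,5}→2
  placing 0:j first → 2 extensions
  placing 1:m first → 2 extensions
total linear extensions = 4

4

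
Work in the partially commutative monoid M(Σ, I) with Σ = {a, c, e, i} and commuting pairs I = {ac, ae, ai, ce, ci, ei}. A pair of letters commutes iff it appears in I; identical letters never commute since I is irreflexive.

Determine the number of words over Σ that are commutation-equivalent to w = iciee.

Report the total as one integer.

piece 0:i — minimal
piece 1:c — minimal
piece 2:i rests on {0:i}
piece 3:e — minimal
piece 4:e rests on {3:e}
minimal pieces: {0:i, 1:c, 3:e}
ways to finish when only these pieces remain (= sum over removing one remaining piece with nothing left below it):
  1 left: {1}→1  {2}→1  {4}→1
  2 left: {0,2}→1  {1,2}→2  {1,4}→2  {2,4}→2  {3,4}→1
  3 left: {0,1,2}→3  {0,2,4}→3  {1,2,4}→6  {1,3,4}→3  {2,3,4}→3
  placing 0:i first → 12 extensions
  placing 1:c first → 6 extensions
  placing 3:e first → 12 extensions
total linear extensions = 30

30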